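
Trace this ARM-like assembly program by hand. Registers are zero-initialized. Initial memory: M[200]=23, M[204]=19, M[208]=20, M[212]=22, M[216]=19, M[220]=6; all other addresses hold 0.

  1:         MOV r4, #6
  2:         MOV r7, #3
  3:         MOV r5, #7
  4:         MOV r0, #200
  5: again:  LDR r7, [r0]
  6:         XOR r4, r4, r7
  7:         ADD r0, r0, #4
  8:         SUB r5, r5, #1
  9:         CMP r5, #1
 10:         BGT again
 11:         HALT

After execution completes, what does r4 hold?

21

MOV r4, #6 → r4=6
MOV r7, #3 → r7=3
MOV r5, #7 → r5=7
MOV r0, #200 → r0=200
LDR r7, [r0] → r7=M[200]=23
XOR r4, r4, r7 → r4=6^23=17
ADD r0, r0, #4 → r0=200+4=204
SUB r5, r5, #1 → r5=7-1=6
CMP r5, #1  (cmp 6,1)
BGT again: taken
LDR r7, [r0] → r7=M[204]=19
XOR r4, r4, r7 → r4=17^19=2
ADD r0, r0, #4 → r0=204+4=208
SUB r5, r5, #1 → r5=6-1=5
CMP r5, #1  (cmp 5,1)
BGT again: taken
LDR r7, [r0] → r7=M[208]=20
XOR r4, r4, r7 → r4=2^20=22
ADD r0, r0, #4 → r0=208+4=212
SUB r5, r5, #1 → r5=5-1=4
CMP r5, #1  (cmp 4,1)
BGT again: taken
LDR r7, [r0] → r7=M[212]=22
XOR r4, r4, r7 → r4=22^22=0
ADD r0, r0, #4 → r0=212+4=216
SUB r5, r5, #1 → r5=4-1=3
CMP r5, #1  (cmp 3,1)
BGT again: taken
LDR r7, [r0] → r7=M[216]=19
XOR r4, r4, r7 → r4=0^19=19
ADD r0, r0, #4 → r0=216+4=220
SUB r5, r5, #1 → r5=3-1=2
CMP r5, #1  (cmp 2,1)
BGT again: taken
LDR r7, [r0] → r7=M[220]=6
XOR r4, r4, r7 → r4=19^6=21
ADD r0, r0, #4 → r0=220+4=224
SUB r5, r5, #1 → r5=2-1=1
CMP r5, #1  (cmp 1,1)
BGT again: not taken
halt.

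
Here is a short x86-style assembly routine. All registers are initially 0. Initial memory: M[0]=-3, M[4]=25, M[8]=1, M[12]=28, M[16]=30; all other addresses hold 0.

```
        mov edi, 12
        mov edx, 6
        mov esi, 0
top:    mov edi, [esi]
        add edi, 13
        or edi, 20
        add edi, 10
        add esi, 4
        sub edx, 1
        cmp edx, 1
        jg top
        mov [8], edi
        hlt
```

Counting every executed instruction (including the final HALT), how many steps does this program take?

edi=12
edx=6
esi=0
edi=M[0]=-3
edi=(-3)+13=10
edi=10|20=30
edi=30+10=40
esi=0+4=4
edx=6-1=5
cmp edx, 1  (cmp 5,1)
jg top: taken
edi=M[4]=25
edi=25+13=38
edi=38|20=54
edi=54+10=64
esi=4+4=8
edx=5-1=4
cmp edx, 1  (cmp 4,1)
jg top: taken
edi=M[8]=1
edi=1+13=14
edi=14|20=30
edi=30+10=40
esi=8+4=12
edx=4-1=3
cmp edx, 1  (cmp 3,1)
jg top: taken
edi=M[12]=28
edi=28+13=41
edi=41|20=61
edi=61+10=71
esi=12+4=16
edx=3-1=2
cmp edx, 1  (cmp 2,1)
jg top: taken
edi=M[16]=30
edi=30+13=43
edi=43|20=63
edi=63+10=73
esi=16+4=20
edx=2-1=1
cmp edx, 1  (cmp 1,1)
jg top: not taken
mov [8], edi → M[8]=73
halt.
Total executed instructions: 45.

45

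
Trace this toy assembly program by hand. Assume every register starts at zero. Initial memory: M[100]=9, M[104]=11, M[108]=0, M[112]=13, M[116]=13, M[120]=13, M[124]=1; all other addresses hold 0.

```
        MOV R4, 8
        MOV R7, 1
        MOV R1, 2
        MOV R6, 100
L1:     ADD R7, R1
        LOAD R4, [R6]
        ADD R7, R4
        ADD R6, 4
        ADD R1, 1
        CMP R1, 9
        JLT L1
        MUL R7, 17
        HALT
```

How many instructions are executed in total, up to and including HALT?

R4=8
R7=1
R1=2
R6=100
R7=1+2=3
R4=M[100]=9
R7=3+9=12
R6=100+4=104
R1=2+1=3
CMP R1, 9  (cmp 3,9)
JLT L1: taken
R7=12+3=15
R4=M[104]=11
R7=15+11=26
R6=104+4=108
R1=3+1=4
CMP R1, 9  (cmp 4,9)
JLT L1: taken
R7=26+4=30
R4=M[108]=0
R7=30+0=30
R6=108+4=112
R1=4+1=5
CMP R1, 9  (cmp 5,9)
JLT L1: taken
R7=30+5=35
R4=M[112]=13
R7=35+13=48
R6=112+4=116
R1=5+1=6
CMP R1, 9  (cmp 6,9)
JLT L1: taken
R7=48+6=54
R4=M[116]=13
R7=54+13=67
R6=116+4=120
R1=6+1=7
CMP R1, 9  (cmp 7,9)
JLT L1: taken
R7=67+7=74
R4=M[120]=13
R7=74+13=87
R6=120+4=124
R1=7+1=8
CMP R1, 9  (cmp 8,9)
JLT L1: taken
R7=87+8=95
R4=M[124]=1
R7=95+1=96
R6=124+4=128
R1=8+1=9
CMP R1, 9  (cmp 9,9)
JLT L1: not taken
R7=96*17=1632
halt.
Total executed instructions: 55.

55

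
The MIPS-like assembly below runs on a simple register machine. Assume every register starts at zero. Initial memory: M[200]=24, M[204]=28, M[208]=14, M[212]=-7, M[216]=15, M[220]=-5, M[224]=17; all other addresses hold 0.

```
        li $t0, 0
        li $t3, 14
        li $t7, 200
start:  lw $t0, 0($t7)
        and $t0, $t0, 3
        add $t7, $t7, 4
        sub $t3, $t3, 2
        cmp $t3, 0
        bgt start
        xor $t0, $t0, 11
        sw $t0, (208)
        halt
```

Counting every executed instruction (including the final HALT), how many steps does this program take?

48

li $t0, 0 → $t0=0
li $t3, 14 → $t3=14
li $t7, 200 → $t7=200
lw $t0, 0($t7) → $t0=M[200]=24
and $t0, $t0, 3 → $t0=24&3=0
add $t7, $t7, 4 → $t7=200+4=204
sub $t3, $t3, 2 → $t3=14-2=12
cmp $t3, 0  (cmp 12,0)
bgt start: taken
lw $t0, 0($t7) → $t0=M[204]=28
and $t0, $t0, 3 → $t0=28&3=0
add $t7, $t7, 4 → $t7=204+4=208
sub $t3, $t3, 2 → $t3=12-2=10
cmp $t3, 0  (cmp 10,0)
bgt start: taken
lw $t0, 0($t7) → $t0=M[208]=14
and $t0, $t0, 3 → $t0=14&3=2
add $t7, $t7, 4 → $t7=208+4=212
sub $t3, $t3, 2 → $t3=10-2=8
cmp $t3, 0  (cmp 8,0)
bgt start: taken
lw $t0, 0($t7) → $t0=M[212]=-7
and $t0, $t0, 3 → $t0=(-7)&3=1
add $t7, $t7, 4 → $t7=212+4=216
sub $t3, $t3, 2 → $t3=8-2=6
cmp $t3, 0  (cmp 6,0)
bgt start: taken
lw $t0, 0($t7) → $t0=M[216]=15
and $t0, $t0, 3 → $t0=15&3=3
add $t7, $t7, 4 → $t7=216+4=220
sub $t3, $t3, 2 → $t3=6-2=4
cmp $t3, 0  (cmp 4,0)
bgt start: taken
lw $t0, 0($t7) → $t0=M[220]=-5
and $t0, $t0, 3 → $t0=(-5)&3=3
add $t7, $t7, 4 → $t7=220+4=224
sub $t3, $t3, 2 → $t3=4-2=2
cmp $t3, 0  (cmp 2,0)
bgt start: taken
lw $t0, 0($t7) → $t0=M[224]=17
and $t0, $t0, 3 → $t0=17&3=1
add $t7, $t7, 4 → $t7=224+4=228
sub $t3, $t3, 2 → $t3=2-2=0
cmp $t3, 0  (cmp 0,0)
bgt start: not taken
xor $t0, $t0, 11 → $t0=1^11=10
sw $t0, (208) → M[208]=10
halt.
Total executed instructions: 48.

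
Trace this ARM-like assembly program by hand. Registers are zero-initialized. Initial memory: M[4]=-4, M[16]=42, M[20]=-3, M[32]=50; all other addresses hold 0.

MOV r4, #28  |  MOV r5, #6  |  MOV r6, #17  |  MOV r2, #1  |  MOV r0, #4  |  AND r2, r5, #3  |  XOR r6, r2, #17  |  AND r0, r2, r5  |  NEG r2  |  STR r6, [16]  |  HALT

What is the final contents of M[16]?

19

r4=28
r5=6
r6=17
r2=1
r0=4
r2=6&3=2
r6=2^17=19
r0=2&6=2
r2=-(2)=-2
STR r6, [16] → M[16]=19
halt.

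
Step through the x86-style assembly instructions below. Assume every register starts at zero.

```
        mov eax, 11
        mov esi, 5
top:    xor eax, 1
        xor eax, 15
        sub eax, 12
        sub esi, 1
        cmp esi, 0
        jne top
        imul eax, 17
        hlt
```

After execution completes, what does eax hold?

after mov eax, 11: eax=11
after mov esi, 5: esi=5
after xor eax, 1: eax=11^1=10
after xor eax, 15: eax=10^15=5
after sub eax, 12: eax=5-12=-7
after sub esi, 1: esi=5-1=4
cmp esi, 0  (cmp 4,0)
jne top: taken
after xor eax, 1: eax=(-7)^1=-8
after xor eax, 15: eax=(-8)^15=-9
after sub eax, 12: eax=(-9)-12=-21
after sub esi, 1: esi=4-1=3
cmp esi, 0  (cmp 3,0)
jne top: taken
after xor eax, 1: eax=(-21)^1=-22
after xor eax, 15: eax=(-22)^15=-27
after sub eax, 12: eax=(-27)-12=-39
after sub esi, 1: esi=3-1=2
cmp esi, 0  (cmp 2,0)
jne top: taken
after xor eax, 1: eax=(-39)^1=-40
after xor eax, 15: eax=(-40)^15=-41
after sub eax, 12: eax=(-41)-12=-53
after sub esi, 1: esi=2-1=1
cmp esi, 0  (cmp 1,0)
jne top: taken
after xor eax, 1: eax=(-53)^1=-54
after xor eax, 15: eax=(-54)^15=-59
after sub eax, 12: eax=(-59)-12=-71
after sub esi, 1: esi=1-1=0
cmp esi, 0  (cmp 0,0)
jne top: not taken
after imul eax, 17: eax=(-71)*17=-1207
halt.

-1207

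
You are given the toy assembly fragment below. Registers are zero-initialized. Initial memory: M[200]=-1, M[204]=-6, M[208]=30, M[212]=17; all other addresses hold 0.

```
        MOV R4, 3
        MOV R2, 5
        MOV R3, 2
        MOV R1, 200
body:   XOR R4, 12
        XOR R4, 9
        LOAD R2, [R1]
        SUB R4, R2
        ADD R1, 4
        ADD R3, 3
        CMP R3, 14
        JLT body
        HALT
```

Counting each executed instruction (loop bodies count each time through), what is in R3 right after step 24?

8

after MOV R4, 3: R4=3
after MOV R2, 5: R2=5
after MOV R3, 2: R3=2
after MOV R1, 200: R1=200
after XOR R4, 12: R4=3^12=15
after XOR R4, 9: R4=15^9=6
after LOAD R2, [R1]: R2=M[200]=-1
after SUB R4, R2: R4=6-(-1)=7
after ADD R1, 4: R1=200+4=204
after ADD R3, 3: R3=2+3=5
CMP R3, 14  (cmp 5,14)
JLT body: taken
after XOR R4, 12: R4=7^12=11
after XOR R4, 9: R4=11^9=2
after LOAD R2, [R1]: R2=M[204]=-6
after SUB R4, R2: R4=2-(-6)=8
after ADD R1, 4: R1=204+4=208
after ADD R3, 3: R3=5+3=8
CMP R3, 14  (cmp 8,14)
JLT body: taken
after XOR R4, 12: R4=8^12=4
after XOR R4, 9: R4=4^9=13
after LOAD R2, [R1]: R2=M[208]=30
after SUB R4, R2: R4=13-30=-17
After step 24: R3 = 8.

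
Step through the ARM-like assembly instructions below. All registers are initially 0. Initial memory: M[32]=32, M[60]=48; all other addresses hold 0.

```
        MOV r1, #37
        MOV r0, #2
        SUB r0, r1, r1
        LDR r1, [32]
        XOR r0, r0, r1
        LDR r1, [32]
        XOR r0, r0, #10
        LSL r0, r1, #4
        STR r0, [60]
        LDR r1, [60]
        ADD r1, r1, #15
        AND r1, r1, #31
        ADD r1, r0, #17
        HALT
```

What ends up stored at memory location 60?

512

r1=37
r0=2
r0=37-37=0
r1=M[32]=32
r0=0^32=32
r1=M[32]=32
r0=32^10=42
r0=32<<4=512
STR r0, [60] → M[60]=512
r1=M[60]=512
r1=512+15=527
r1=527&31=15
r1=512+17=529
halt.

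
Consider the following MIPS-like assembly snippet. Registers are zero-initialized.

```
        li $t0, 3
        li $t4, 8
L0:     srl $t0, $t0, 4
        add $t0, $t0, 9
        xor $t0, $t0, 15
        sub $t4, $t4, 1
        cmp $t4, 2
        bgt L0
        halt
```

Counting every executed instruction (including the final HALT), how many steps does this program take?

39

$t0=3
$t4=8
$t0=3>>4=0
$t0=0+9=9
$t0=9^15=6
$t4=8-1=7
cmp $t4, 2  (cmp 7,2)
bgt L0: taken
$t0=6>>4=0
$t0=0+9=9
$t0=9^15=6
$t4=7-1=6
cmp $t4, 2  (cmp 6,2)
bgt L0: taken
$t0=6>>4=0
$t0=0+9=9
$t0=9^15=6
$t4=6-1=5
cmp $t4, 2  (cmp 5,2)
bgt L0: taken
$t0=6>>4=0
$t0=0+9=9
$t0=9^15=6
$t4=5-1=4
cmp $t4, 2  (cmp 4,2)
bgt L0: taken
$t0=6>>4=0
$t0=0+9=9
$t0=9^15=6
$t4=4-1=3
cmp $t4, 2  (cmp 3,2)
bgt L0: taken
$t0=6>>4=0
$t0=0+9=9
$t0=9^15=6
$t4=3-1=2
cmp $t4, 2  (cmp 2,2)
bgt L0: not taken
halt.
Total executed instructions: 39.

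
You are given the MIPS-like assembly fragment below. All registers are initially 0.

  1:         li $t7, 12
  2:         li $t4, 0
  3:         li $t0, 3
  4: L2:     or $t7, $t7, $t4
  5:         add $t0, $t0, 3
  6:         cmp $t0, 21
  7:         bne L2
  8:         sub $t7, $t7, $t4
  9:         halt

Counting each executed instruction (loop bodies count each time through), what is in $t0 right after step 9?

$t7=12
$t4=0
$t0=3
$t7=12|0=12
$t0=3+3=6
cmp $t0, 21  (cmp 6,21)
bne L2: taken
$t7=12|0=12
$t0=6+3=9
After step 9: $t0 = 9.

9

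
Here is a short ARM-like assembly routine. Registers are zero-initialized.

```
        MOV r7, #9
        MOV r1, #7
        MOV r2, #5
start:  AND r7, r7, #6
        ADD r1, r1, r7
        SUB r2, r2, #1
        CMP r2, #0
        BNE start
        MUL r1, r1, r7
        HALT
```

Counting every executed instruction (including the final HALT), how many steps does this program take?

30

r7=9
r1=7
r2=5
r7=9&6=0
r1=7+0=7
r2=5-1=4
CMP r2, #0  (cmp 4,0)
BNE start: taken
r7=0&6=0
r1=7+0=7
r2=4-1=3
CMP r2, #0  (cmp 3,0)
BNE start: taken
r7=0&6=0
r1=7+0=7
r2=3-1=2
CMP r2, #0  (cmp 2,0)
BNE start: taken
r7=0&6=0
r1=7+0=7
r2=2-1=1
CMP r2, #0  (cmp 1,0)
BNE start: taken
r7=0&6=0
r1=7+0=7
r2=1-1=0
CMP r2, #0  (cmp 0,0)
BNE start: not taken
r1=7*0=0
halt.
Total executed instructions: 30.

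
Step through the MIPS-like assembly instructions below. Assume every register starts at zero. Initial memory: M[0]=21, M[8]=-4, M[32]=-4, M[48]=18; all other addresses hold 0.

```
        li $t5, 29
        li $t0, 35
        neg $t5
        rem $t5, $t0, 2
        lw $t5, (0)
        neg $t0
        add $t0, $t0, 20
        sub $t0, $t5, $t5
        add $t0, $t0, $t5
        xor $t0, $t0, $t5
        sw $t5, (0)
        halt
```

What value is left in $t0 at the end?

li $t5, 29 → $t5=29
li $t0, 35 → $t0=35
neg $t5 → $t5=-(29)=-29
rem $t5, $t0, 2 → $t5=35%2=1
lw $t5, (0) → $t5=M[0]=21
neg $t0 → $t0=-(35)=-35
add $t0, $t0, 20 → $t0=(-35)+20=-15
sub $t0, $t5, $t5 → $t0=21-21=0
add $t0, $t0, $t5 → $t0=0+21=21
xor $t0, $t0, $t5 → $t0=21^21=0
sw $t5, (0) → M[0]=21
halt.

0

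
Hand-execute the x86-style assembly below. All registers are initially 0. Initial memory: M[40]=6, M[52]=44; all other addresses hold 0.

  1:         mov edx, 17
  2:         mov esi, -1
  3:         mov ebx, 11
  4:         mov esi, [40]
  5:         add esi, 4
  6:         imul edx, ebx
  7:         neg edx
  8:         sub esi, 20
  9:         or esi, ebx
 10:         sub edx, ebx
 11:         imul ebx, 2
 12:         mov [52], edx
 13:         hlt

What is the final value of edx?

after mov edx, 17: edx=17
after mov esi, -1: esi=-1
after mov ebx, 11: ebx=11
after mov esi, [40]: esi=M[40]=6
after add esi, 4: esi=6+4=10
after imul edx, ebx: edx=17*11=187
after neg edx: edx=-(187)=-187
after sub esi, 20: esi=10-20=-10
after or esi, ebx: esi=(-10)|11=-1
after sub edx, ebx: edx=(-187)-11=-198
after imul ebx, 2: ebx=11*2=22
mov [52], edx → M[52]=-198
halt.

-198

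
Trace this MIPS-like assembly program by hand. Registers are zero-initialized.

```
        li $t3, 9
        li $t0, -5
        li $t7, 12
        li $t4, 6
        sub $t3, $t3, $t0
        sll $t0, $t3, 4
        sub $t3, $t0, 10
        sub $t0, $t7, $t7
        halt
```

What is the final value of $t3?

214

$t3=9
$t0=-5
$t7=12
$t4=6
$t3=9-(-5)=14
$t0=14<<4=224
$t3=224-10=214
$t0=12-12=0
halt.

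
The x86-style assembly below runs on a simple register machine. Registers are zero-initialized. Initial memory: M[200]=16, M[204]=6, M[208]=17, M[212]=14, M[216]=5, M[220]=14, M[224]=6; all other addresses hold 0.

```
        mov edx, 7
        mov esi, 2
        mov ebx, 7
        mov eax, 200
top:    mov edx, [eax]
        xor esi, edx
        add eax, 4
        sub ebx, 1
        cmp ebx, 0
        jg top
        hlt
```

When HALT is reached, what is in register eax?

228

edx=7
esi=2
ebx=7
eax=200
edx=M[200]=16
esi=2^16=18
eax=200+4=204
ebx=7-1=6
cmp ebx, 0  (cmp 6,0)
jg top: taken
edx=M[204]=6
esi=18^6=20
eax=204+4=208
ebx=6-1=5
cmp ebx, 0  (cmp 5,0)
jg top: taken
edx=M[208]=17
esi=20^17=5
eax=208+4=212
ebx=5-1=4
cmp ebx, 0  (cmp 4,0)
jg top: taken
edx=M[212]=14
esi=5^14=11
eax=212+4=216
ebx=4-1=3
cmp ebx, 0  (cmp 3,0)
jg top: taken
edx=M[216]=5
esi=11^5=14
eax=216+4=220
ebx=3-1=2
cmp ebx, 0  (cmp 2,0)
jg top: taken
edx=M[220]=14
esi=14^14=0
eax=220+4=224
ebx=2-1=1
cmp ebx, 0  (cmp 1,0)
jg top: taken
edx=M[224]=6
esi=0^6=6
eax=224+4=228
ebx=1-1=0
cmp ebx, 0  (cmp 0,0)
jg top: not taken
halt.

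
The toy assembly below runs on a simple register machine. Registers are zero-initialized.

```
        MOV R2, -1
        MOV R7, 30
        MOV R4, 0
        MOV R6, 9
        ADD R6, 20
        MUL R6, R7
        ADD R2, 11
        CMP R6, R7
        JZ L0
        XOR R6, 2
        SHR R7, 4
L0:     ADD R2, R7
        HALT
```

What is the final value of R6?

after MOV R2, -1: R2=-1
after MOV R7, 30: R7=30
after MOV R4, 0: R4=0
after MOV R6, 9: R6=9
after ADD R6, 20: R6=9+20=29
after MUL R6, R7: R6=29*30=870
after ADD R2, 11: R2=(-1)+11=10
CMP R6, R7  (cmp 870,30)
JZ L0: not taken
after XOR R6, 2: R6=870^2=868
after SHR R7, 4: R7=30>>4=1
after ADD R2, R7: R2=10+1=11
halt.

868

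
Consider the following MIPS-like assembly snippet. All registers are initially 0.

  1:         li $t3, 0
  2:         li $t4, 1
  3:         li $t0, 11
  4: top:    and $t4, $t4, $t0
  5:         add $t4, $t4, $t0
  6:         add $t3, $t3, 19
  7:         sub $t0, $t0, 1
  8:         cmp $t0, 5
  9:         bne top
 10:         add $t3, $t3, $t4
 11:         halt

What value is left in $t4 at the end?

12

$t3=0
$t4=1
$t0=11
$t4=1&11=1
$t4=1+11=12
$t3=0+19=19
$t0=11-1=10
cmp $t0, 5  (cmp 10,5)
bne top: taken
$t4=12&10=8
$t4=8+10=18
$t3=19+19=38
$t0=10-1=9
cmp $t0, 5  (cmp 9,5)
bne top: taken
$t4=18&9=0
$t4=0+9=9
$t3=38+19=57
$t0=9-1=8
cmp $t0, 5  (cmp 8,5)
bne top: taken
$t4=9&8=8
$t4=8+8=16
$t3=57+19=76
$t0=8-1=7
cmp $t0, 5  (cmp 7,5)
bne top: taken
$t4=16&7=0
$t4=0+7=7
$t3=76+19=95
$t0=7-1=6
cmp $t0, 5  (cmp 6,5)
bne top: taken
$t4=7&6=6
$t4=6+6=12
$t3=95+19=114
$t0=6-1=5
cmp $t0, 5  (cmp 5,5)
bne top: not taken
$t3=114+12=126
halt.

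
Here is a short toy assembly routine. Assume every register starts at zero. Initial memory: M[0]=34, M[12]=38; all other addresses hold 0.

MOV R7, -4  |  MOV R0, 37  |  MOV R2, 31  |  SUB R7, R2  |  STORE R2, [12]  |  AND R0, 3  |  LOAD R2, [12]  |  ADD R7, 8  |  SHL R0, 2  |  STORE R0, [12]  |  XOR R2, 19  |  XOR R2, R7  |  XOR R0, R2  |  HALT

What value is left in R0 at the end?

-19

MOV R7, -4 → R7=-4
MOV R0, 37 → R0=37
MOV R2, 31 → R2=31
SUB R7, R2 → R7=(-4)-31=-35
STORE R2, [12] → M[12]=31
AND R0, 3 → R0=37&3=1
LOAD R2, [12] → R2=M[12]=31
ADD R7, 8 → R7=(-35)+8=-27
SHL R0, 2 → R0=1<<2=4
STORE R0, [12] → M[12]=4
XOR R2, 19 → R2=31^19=12
XOR R2, R7 → R2=12^(-27)=-23
XOR R0, R2 → R0=4^(-23)=-19
halt.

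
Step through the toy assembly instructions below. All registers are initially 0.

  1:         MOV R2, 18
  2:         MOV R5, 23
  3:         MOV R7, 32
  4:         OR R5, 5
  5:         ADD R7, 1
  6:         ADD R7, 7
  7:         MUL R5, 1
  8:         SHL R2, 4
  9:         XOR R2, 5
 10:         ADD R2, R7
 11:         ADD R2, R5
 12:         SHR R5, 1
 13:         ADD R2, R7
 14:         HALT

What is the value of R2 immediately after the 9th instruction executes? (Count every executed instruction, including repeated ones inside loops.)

293

after MOV R2, 18: R2=18
after MOV R5, 23: R5=23
after MOV R7, 32: R7=32
after OR R5, 5: R5=23|5=23
after ADD R7, 1: R7=32+1=33
after ADD R7, 7: R7=33+7=40
after MUL R5, 1: R5=23*1=23
after SHL R2, 4: R2=18<<4=288
after XOR R2, 5: R2=288^5=293
After step 9: R2 = 293.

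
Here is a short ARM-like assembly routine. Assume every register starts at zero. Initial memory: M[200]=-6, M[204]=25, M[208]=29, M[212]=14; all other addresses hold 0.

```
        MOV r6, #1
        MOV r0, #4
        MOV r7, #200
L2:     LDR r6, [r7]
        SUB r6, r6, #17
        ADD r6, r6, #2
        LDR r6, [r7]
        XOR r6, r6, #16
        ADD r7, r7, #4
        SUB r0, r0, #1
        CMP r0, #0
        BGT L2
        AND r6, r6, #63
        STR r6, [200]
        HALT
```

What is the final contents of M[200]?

r6=1
r0=4
r7=200
r6=M[200]=-6
r6=(-6)-17=-23
r6=(-23)+2=-21
r6=M[200]=-6
r6=(-6)^16=-22
r7=200+4=204
r0=4-1=3
CMP r0, #0  (cmp 3,0)
BGT L2: taken
r6=M[204]=25
r6=25-17=8
r6=8+2=10
r6=M[204]=25
r6=25^16=9
r7=204+4=208
r0=3-1=2
CMP r0, #0  (cmp 2,0)
BGT L2: taken
r6=M[208]=29
r6=29-17=12
r6=12+2=14
r6=M[208]=29
r6=29^16=13
r7=208+4=212
r0=2-1=1
CMP r0, #0  (cmp 1,0)
BGT L2: taken
r6=M[212]=14
r6=14-17=-3
r6=(-3)+2=-1
r6=M[212]=14
r6=14^16=30
r7=212+4=216
r0=1-1=0
CMP r0, #0  (cmp 0,0)
BGT L2: not taken
r6=30&63=30
STR r6, [200] → M[200]=30
halt.

30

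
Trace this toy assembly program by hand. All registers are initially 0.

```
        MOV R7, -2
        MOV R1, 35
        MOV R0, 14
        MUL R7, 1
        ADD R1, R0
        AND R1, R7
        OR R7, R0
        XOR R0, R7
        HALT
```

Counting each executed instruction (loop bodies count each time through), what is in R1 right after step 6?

MOV R7, -2 → R7=-2
MOV R1, 35 → R1=35
MOV R0, 14 → R0=14
MUL R7, 1 → R7=(-2)*1=-2
ADD R1, R0 → R1=35+14=49
AND R1, R7 → R1=49&(-2)=48
After step 6: R1 = 48.

48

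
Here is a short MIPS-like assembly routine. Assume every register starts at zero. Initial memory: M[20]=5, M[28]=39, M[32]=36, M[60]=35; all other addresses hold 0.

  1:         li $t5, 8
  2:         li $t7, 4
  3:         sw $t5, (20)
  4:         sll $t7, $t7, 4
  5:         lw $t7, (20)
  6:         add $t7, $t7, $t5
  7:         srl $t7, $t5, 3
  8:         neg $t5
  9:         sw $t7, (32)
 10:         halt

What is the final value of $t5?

-8

after li $t5, 8: $t5=8
after li $t7, 4: $t7=4
sw $t5, (20) → M[20]=8
after sll $t7, $t7, 4: $t7=4<<4=64
after lw $t7, (20): $t7=M[20]=8
after add $t7, $t7, $t5: $t7=8+8=16
after srl $t7, $t5, 3: $t7=8>>3=1
after neg $t5: $t5=-(8)=-8
sw $t7, (32) → M[32]=1
halt.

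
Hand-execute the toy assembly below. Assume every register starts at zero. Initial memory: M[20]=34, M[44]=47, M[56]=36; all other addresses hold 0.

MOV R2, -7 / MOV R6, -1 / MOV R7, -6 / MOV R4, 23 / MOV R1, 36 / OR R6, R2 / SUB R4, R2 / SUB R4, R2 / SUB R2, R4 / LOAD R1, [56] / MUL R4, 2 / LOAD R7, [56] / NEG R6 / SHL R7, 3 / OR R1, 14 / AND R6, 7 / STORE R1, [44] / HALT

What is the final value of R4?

74

R2=-7
R6=-1
R7=-6
R4=23
R1=36
R6=(-1)|(-7)=-1
R4=23-(-7)=30
R4=30-(-7)=37
R2=(-7)-37=-44
R1=M[56]=36
R4=37*2=74
R7=M[56]=36
R6=-(-1)=1
R7=36<<3=288
R1=36|14=46
R6=1&7=1
STORE R1, [44] → M[44]=46
halt.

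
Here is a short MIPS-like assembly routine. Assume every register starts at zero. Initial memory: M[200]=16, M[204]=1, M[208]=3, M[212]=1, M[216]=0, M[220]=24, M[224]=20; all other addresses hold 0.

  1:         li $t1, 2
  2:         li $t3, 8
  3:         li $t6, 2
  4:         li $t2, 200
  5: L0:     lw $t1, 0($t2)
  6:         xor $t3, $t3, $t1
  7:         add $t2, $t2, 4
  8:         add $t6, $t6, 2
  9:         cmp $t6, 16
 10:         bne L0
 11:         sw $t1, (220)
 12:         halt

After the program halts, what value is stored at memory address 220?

li $t1, 2 → $t1=2
li $t3, 8 → $t3=8
li $t6, 2 → $t6=2
li $t2, 200 → $t2=200
lw $t1, 0($t2) → $t1=M[200]=16
xor $t3, $t3, $t1 → $t3=8^16=24
add $t2, $t2, 4 → $t2=200+4=204
add $t6, $t6, 2 → $t6=2+2=4
cmp $t6, 16  (cmp 4,16)
bne L0: taken
lw $t1, 0($t2) → $t1=M[204]=1
xor $t3, $t3, $t1 → $t3=24^1=25
add $t2, $t2, 4 → $t2=204+4=208
add $t6, $t6, 2 → $t6=4+2=6
cmp $t6, 16  (cmp 6,16)
bne L0: taken
lw $t1, 0($t2) → $t1=M[208]=3
xor $t3, $t3, $t1 → $t3=25^3=26
add $t2, $t2, 4 → $t2=208+4=212
add $t6, $t6, 2 → $t6=6+2=8
cmp $t6, 16  (cmp 8,16)
bne L0: taken
lw $t1, 0($t2) → $t1=M[212]=1
xor $t3, $t3, $t1 → $t3=26^1=27
add $t2, $t2, 4 → $t2=212+4=216
add $t6, $t6, 2 → $t6=8+2=10
cmp $t6, 16  (cmp 10,16)
bne L0: taken
lw $t1, 0($t2) → $t1=M[216]=0
xor $t3, $t3, $t1 → $t3=27^0=27
add $t2, $t2, 4 → $t2=216+4=220
add $t6, $t6, 2 → $t6=10+2=12
cmp $t6, 16  (cmp 12,16)
bne L0: taken
lw $t1, 0($t2) → $t1=M[220]=24
xor $t3, $t3, $t1 → $t3=27^24=3
add $t2, $t2, 4 → $t2=220+4=224
add $t6, $t6, 2 → $t6=12+2=14
cmp $t6, 16  (cmp 14,16)
bne L0: taken
lw $t1, 0($t2) → $t1=M[224]=20
xor $t3, $t3, $t1 → $t3=3^20=23
add $t2, $t2, 4 → $t2=224+4=228
add $t6, $t6, 2 → $t6=14+2=16
cmp $t6, 16  (cmp 16,16)
bne L0: not taken
sw $t1, (220) → M[220]=20
halt.

20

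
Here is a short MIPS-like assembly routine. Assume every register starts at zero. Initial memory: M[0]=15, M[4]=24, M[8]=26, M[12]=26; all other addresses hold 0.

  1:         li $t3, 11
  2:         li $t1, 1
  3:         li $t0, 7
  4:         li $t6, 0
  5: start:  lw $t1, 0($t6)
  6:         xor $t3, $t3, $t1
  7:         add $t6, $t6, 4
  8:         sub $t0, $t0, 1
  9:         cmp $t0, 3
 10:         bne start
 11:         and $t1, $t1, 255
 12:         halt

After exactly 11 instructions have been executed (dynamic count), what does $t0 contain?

6

after li $t3, 11: $t3=11
after li $t1, 1: $t1=1
after li $t0, 7: $t0=7
after li $t6, 0: $t6=0
after lw $t1, 0($t6): $t1=M[0]=15
after xor $t3, $t3, $t1: $t3=11^15=4
after add $t6, $t6, 4: $t6=0+4=4
after sub $t0, $t0, 1: $t0=7-1=6
cmp $t0, 3  (cmp 6,3)
bne start: taken
after lw $t1, 0($t6): $t1=M[4]=24
After step 11: $t0 = 6.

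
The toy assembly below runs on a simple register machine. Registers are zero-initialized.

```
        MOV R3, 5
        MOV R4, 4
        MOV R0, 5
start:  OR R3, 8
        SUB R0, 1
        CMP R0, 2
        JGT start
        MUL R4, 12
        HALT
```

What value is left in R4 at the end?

48

R3=5
R4=4
R0=5
R3=5|8=13
R0=5-1=4
CMP R0, 2  (cmp 4,2)
JGT start: taken
R3=13|8=13
R0=4-1=3
CMP R0, 2  (cmp 3,2)
JGT start: taken
R3=13|8=13
R0=3-1=2
CMP R0, 2  (cmp 2,2)
JGT start: not taken
R4=4*12=48
halt.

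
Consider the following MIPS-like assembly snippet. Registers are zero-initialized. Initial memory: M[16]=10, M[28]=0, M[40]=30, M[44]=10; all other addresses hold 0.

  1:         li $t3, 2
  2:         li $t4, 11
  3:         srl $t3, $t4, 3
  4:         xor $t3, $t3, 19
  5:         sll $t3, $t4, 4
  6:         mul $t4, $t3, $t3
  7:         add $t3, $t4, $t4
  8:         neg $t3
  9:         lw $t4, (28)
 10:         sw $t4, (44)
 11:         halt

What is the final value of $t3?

$t3=2
$t4=11
$t3=11>>3=1
$t3=1^19=18
$t3=11<<4=176
$t4=176*176=30976
$t3=30976+30976=61952
$t3=-(61952)=-61952
$t4=M[28]=0
sw $t4, (44) → M[44]=0
halt.

-61952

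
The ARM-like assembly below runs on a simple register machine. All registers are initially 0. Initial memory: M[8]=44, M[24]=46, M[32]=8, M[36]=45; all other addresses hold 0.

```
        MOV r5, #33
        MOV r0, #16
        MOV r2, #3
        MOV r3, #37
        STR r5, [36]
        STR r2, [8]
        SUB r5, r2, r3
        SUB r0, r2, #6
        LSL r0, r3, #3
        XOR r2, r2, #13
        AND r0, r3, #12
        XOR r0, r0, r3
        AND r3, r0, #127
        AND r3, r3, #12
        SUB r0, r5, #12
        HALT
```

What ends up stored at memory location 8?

3

MOV r5, #33 → r5=33
MOV r0, #16 → r0=16
MOV r2, #3 → r2=3
MOV r3, #37 → r3=37
STR r5, [36] → M[36]=33
STR r2, [8] → M[8]=3
SUB r5, r2, r3 → r5=3-37=-34
SUB r0, r2, #6 → r0=3-6=-3
LSL r0, r3, #3 → r0=37<<3=296
XOR r2, r2, #13 → r2=3^13=14
AND r0, r3, #12 → r0=37&12=4
XOR r0, r0, r3 → r0=4^37=33
AND r3, r0, #127 → r3=33&127=33
AND r3, r3, #12 → r3=33&12=0
SUB r0, r5, #12 → r0=(-34)-12=-46
halt.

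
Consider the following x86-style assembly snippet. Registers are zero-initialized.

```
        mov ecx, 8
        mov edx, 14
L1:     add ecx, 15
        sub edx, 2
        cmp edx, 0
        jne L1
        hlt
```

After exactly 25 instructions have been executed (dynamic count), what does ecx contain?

98

ecx=8
edx=14
ecx=8+15=23
edx=14-2=12
cmp edx, 0  (cmp 12,0)
jne L1: taken
ecx=23+15=38
edx=12-2=10
cmp edx, 0  (cmp 10,0)
jne L1: taken
ecx=38+15=53
edx=10-2=8
cmp edx, 0  (cmp 8,0)
jne L1: taken
ecx=53+15=68
edx=8-2=6
cmp edx, 0  (cmp 6,0)
jne L1: taken
ecx=68+15=83
edx=6-2=4
cmp edx, 0  (cmp 4,0)
jne L1: taken
ecx=83+15=98
edx=4-2=2
cmp edx, 0  (cmp 2,0)
After step 25: ecx = 98.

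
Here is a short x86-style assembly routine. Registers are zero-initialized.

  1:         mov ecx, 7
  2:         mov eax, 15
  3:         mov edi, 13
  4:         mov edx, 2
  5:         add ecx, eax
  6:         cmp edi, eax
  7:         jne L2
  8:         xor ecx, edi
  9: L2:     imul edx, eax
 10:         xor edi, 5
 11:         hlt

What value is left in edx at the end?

mov ecx, 7 → ecx=7
mov eax, 15 → eax=15
mov edi, 13 → edi=13
mov edx, 2 → edx=2
add ecx, eax → ecx=7+15=22
cmp edi, eax  (cmp 13,15)
jne L2: taken
imul edx, eax → edx=2*15=30
xor edi, 5 → edi=13^5=8
halt.

30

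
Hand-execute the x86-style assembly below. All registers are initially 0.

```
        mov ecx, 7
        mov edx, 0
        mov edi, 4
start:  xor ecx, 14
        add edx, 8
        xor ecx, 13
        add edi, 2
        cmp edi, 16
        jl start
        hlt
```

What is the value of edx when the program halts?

48

after mov ecx, 7: ecx=7
after mov edx, 0: edx=0
after mov edi, 4: edi=4
after xor ecx, 14: ecx=7^14=9
after add edx, 8: edx=0+8=8
after xor ecx, 13: ecx=9^13=4
after add edi, 2: edi=4+2=6
cmp edi, 16  (cmp 6,16)
jl start: taken
after xor ecx, 14: ecx=4^14=10
after add edx, 8: edx=8+8=16
after xor ecx, 13: ecx=10^13=7
after add edi, 2: edi=6+2=8
cmp edi, 16  (cmp 8,16)
jl start: taken
after xor ecx, 14: ecx=7^14=9
after add edx, 8: edx=16+8=24
after xor ecx, 13: ecx=9^13=4
after add edi, 2: edi=8+2=10
cmp edi, 16  (cmp 10,16)
jl start: taken
after xor ecx, 14: ecx=4^14=10
after add edx, 8: edx=24+8=32
after xor ecx, 13: ecx=10^13=7
after add edi, 2: edi=10+2=12
cmp edi, 16  (cmp 12,16)
jl start: taken
after xor ecx, 14: ecx=7^14=9
after add edx, 8: edx=32+8=40
after xor ecx, 13: ecx=9^13=4
after add edi, 2: edi=12+2=14
cmp edi, 16  (cmp 14,16)
jl start: taken
after xor ecx, 14: ecx=4^14=10
after add edx, 8: edx=40+8=48
after xor ecx, 13: ecx=10^13=7
after add edi, 2: edi=14+2=16
cmp edi, 16  (cmp 16,16)
jl start: not taken
halt.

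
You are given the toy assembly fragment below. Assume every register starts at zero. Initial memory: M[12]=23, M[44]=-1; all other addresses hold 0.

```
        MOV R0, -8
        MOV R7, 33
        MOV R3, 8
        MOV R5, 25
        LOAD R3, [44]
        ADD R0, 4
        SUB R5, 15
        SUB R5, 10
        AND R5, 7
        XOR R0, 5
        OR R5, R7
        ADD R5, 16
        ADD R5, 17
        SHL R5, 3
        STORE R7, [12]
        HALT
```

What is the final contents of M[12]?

after MOV R0, -8: R0=-8
after MOV R7, 33: R7=33
after MOV R3, 8: R3=8
after MOV R5, 25: R5=25
after LOAD R3, [44]: R3=M[44]=-1
after ADD R0, 4: R0=(-8)+4=-4
after SUB R5, 15: R5=25-15=10
after SUB R5, 10: R5=10-10=0
after AND R5, 7: R5=0&7=0
after XOR R0, 5: R0=(-4)^5=-7
after OR R5, R7: R5=0|33=33
after ADD R5, 16: R5=33+16=49
after ADD R5, 17: R5=49+17=66
after SHL R5, 3: R5=66<<3=528
STORE R7, [12] → M[12]=33
halt.

33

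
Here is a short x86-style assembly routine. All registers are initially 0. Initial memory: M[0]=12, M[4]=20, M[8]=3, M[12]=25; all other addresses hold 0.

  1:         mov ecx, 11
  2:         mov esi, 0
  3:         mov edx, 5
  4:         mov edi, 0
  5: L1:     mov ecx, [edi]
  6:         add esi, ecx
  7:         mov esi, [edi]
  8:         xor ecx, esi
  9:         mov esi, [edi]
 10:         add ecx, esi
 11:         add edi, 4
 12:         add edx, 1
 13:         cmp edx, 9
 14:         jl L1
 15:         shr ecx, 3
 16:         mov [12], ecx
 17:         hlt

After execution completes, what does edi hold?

mov ecx, 11 → ecx=11
mov esi, 0 → esi=0
mov edx, 5 → edx=5
mov edi, 0 → edi=0
mov ecx, [edi] → ecx=M[0]=12
add esi, ecx → esi=0+12=12
mov esi, [edi] → esi=M[0]=12
xor ecx, esi → ecx=12^12=0
mov esi, [edi] → esi=M[0]=12
add ecx, esi → ecx=0+12=12
add edi, 4 → edi=0+4=4
add edx, 1 → edx=5+1=6
cmp edx, 9  (cmp 6,9)
jl L1: taken
mov ecx, [edi] → ecx=M[4]=20
add esi, ecx → esi=12+20=32
mov esi, [edi] → esi=M[4]=20
xor ecx, esi → ecx=20^20=0
mov esi, [edi] → esi=M[4]=20
add ecx, esi → ecx=0+20=20
add edi, 4 → edi=4+4=8
add edx, 1 → edx=6+1=7
cmp edx, 9  (cmp 7,9)
jl L1: taken
mov ecx, [edi] → ecx=M[8]=3
add esi, ecx → esi=20+3=23
mov esi, [edi] → esi=M[8]=3
xor ecx, esi → ecx=3^3=0
mov esi, [edi] → esi=M[8]=3
add ecx, esi → ecx=0+3=3
add edi, 4 → edi=8+4=12
add edx, 1 → edx=7+1=8
cmp edx, 9  (cmp 8,9)
jl L1: taken
mov ecx, [edi] → ecx=M[12]=25
add esi, ecx → esi=3+25=28
mov esi, [edi] → esi=M[12]=25
xor ecx, esi → ecx=25^25=0
mov esi, [edi] → esi=M[12]=25
add ecx, esi → ecx=0+25=25
add edi, 4 → edi=12+4=16
add edx, 1 → edx=8+1=9
cmp edx, 9  (cmp 9,9)
jl L1: not taken
shr ecx, 3 → ecx=25>>3=3
mov [12], ecx → M[12]=3
halt.

16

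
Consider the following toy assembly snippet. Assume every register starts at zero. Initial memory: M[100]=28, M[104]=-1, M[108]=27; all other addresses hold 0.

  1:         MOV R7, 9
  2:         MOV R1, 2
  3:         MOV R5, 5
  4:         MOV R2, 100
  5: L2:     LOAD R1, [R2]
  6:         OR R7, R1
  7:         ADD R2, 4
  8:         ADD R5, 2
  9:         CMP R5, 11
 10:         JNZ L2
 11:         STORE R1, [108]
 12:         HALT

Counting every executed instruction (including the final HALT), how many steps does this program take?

after MOV R7, 9: R7=9
after MOV R1, 2: R1=2
after MOV R5, 5: R5=5
after MOV R2, 100: R2=100
after LOAD R1, [R2]: R1=M[100]=28
after OR R7, R1: R7=9|28=29
after ADD R2, 4: R2=100+4=104
after ADD R5, 2: R5=5+2=7
CMP R5, 11  (cmp 7,11)
JNZ L2: taken
after LOAD R1, [R2]: R1=M[104]=-1
after OR R7, R1: R7=29|(-1)=-1
after ADD R2, 4: R2=104+4=108
after ADD R5, 2: R5=7+2=9
CMP R5, 11  (cmp 9,11)
JNZ L2: taken
after LOAD R1, [R2]: R1=M[108]=27
after OR R7, R1: R7=(-1)|27=-1
after ADD R2, 4: R2=108+4=112
after ADD R5, 2: R5=9+2=11
CMP R5, 11  (cmp 11,11)
JNZ L2: not taken
STORE R1, [108] → M[108]=27
halt.
Total executed instructions: 24.

24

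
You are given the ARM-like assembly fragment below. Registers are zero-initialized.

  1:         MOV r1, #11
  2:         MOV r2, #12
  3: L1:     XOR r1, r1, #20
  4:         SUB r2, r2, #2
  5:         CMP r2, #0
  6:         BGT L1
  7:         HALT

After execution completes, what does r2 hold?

MOV r1, #11 → r1=11
MOV r2, #12 → r2=12
XOR r1, r1, #20 → r1=11^20=31
SUB r2, r2, #2 → r2=12-2=10
CMP r2, #0  (cmp 10,0)
BGT L1: taken
XOR r1, r1, #20 → r1=31^20=11
SUB r2, r2, #2 → r2=10-2=8
CMP r2, #0  (cmp 8,0)
BGT L1: taken
XOR r1, r1, #20 → r1=11^20=31
SUB r2, r2, #2 → r2=8-2=6
CMP r2, #0  (cmp 6,0)
BGT L1: taken
XOR r1, r1, #20 → r1=31^20=11
SUB r2, r2, #2 → r2=6-2=4
CMP r2, #0  (cmp 4,0)
BGT L1: taken
XOR r1, r1, #20 → r1=11^20=31
SUB r2, r2, #2 → r2=4-2=2
CMP r2, #0  (cmp 2,0)
BGT L1: taken
XOR r1, r1, #20 → r1=31^20=11
SUB r2, r2, #2 → r2=2-2=0
CMP r2, #0  (cmp 0,0)
BGT L1: not taken
halt.

0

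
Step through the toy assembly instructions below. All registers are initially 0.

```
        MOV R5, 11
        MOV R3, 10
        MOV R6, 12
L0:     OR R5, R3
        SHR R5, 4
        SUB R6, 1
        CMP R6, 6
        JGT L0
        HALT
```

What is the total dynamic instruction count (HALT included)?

34

MOV R5, 11 → R5=11
MOV R3, 10 → R3=10
MOV R6, 12 → R6=12
OR R5, R3 → R5=11|10=11
SHR R5, 4 → R5=11>>4=0
SUB R6, 1 → R6=12-1=11
CMP R6, 6  (cmp 11,6)
JGT L0: taken
OR R5, R3 → R5=0|10=10
SHR R5, 4 → R5=10>>4=0
SUB R6, 1 → R6=11-1=10
CMP R6, 6  (cmp 10,6)
JGT L0: taken
OR R5, R3 → R5=0|10=10
SHR R5, 4 → R5=10>>4=0
SUB R6, 1 → R6=10-1=9
CMP R6, 6  (cmp 9,6)
JGT L0: taken
OR R5, R3 → R5=0|10=10
SHR R5, 4 → R5=10>>4=0
SUB R6, 1 → R6=9-1=8
CMP R6, 6  (cmp 8,6)
JGT L0: taken
OR R5, R3 → R5=0|10=10
SHR R5, 4 → R5=10>>4=0
SUB R6, 1 → R6=8-1=7
CMP R6, 6  (cmp 7,6)
JGT L0: taken
OR R5, R3 → R5=0|10=10
SHR R5, 4 → R5=10>>4=0
SUB R6, 1 → R6=7-1=6
CMP R6, 6  (cmp 6,6)
JGT L0: not taken
halt.
Total executed instructions: 34.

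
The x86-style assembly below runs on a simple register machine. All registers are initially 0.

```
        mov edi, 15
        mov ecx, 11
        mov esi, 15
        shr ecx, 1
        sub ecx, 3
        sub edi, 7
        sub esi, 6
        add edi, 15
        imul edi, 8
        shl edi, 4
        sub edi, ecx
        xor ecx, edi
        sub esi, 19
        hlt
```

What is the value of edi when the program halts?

2942

edi=15
ecx=11
esi=15
ecx=11>>1=5
ecx=5-3=2
edi=15-7=8
esi=15-6=9
edi=8+15=23
edi=23*8=184
edi=184<<4=2944
edi=2944-2=2942
ecx=2^2942=2940
esi=9-19=-10
halt.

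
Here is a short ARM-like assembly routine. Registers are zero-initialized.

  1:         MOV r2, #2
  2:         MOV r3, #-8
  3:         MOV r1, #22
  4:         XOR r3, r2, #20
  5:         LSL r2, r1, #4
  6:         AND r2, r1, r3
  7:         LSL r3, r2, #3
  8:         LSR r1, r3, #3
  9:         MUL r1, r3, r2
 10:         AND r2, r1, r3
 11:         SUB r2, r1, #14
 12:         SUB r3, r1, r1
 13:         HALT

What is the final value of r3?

MOV r2, #2 → r2=2
MOV r3, #-8 → r3=-8
MOV r1, #22 → r1=22
XOR r3, r2, #20 → r3=2^20=22
LSL r2, r1, #4 → r2=22<<4=352
AND r2, r1, r3 → r2=22&22=22
LSL r3, r2, #3 → r3=22<<3=176
LSR r1, r3, #3 → r1=176>>3=22
MUL r1, r3, r2 → r1=176*22=3872
AND r2, r1, r3 → r2=3872&176=32
SUB r2, r1, #14 → r2=3872-14=3858
SUB r3, r1, r1 → r3=3872-3872=0
halt.

0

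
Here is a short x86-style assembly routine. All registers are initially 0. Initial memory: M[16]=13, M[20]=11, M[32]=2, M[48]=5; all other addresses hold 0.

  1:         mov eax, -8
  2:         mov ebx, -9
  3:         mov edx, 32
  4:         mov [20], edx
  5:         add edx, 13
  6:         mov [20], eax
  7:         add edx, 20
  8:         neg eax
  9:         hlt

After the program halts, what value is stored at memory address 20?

-8

eax=-8
ebx=-9
edx=32
mov [20], edx → M[20]=32
edx=32+13=45
mov [20], eax → M[20]=-8
edx=45+20=65
eax=-(-8)=8
halt.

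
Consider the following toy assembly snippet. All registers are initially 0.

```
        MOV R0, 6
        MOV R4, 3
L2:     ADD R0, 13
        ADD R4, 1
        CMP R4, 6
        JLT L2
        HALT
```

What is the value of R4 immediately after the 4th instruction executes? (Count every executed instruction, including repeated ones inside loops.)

4

R0=6
R4=3
R0=6+13=19
R4=3+1=4
After step 4: R4 = 4.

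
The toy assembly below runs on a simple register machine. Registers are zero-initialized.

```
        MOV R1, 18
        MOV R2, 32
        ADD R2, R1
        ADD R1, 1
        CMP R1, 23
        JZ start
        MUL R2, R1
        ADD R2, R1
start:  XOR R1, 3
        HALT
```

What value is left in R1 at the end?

16

R1=18
R2=32
R2=32+18=50
R1=18+1=19
CMP R1, 23  (cmp 19,23)
JZ start: not taken
R2=50*19=950
R2=950+19=969
R1=19^3=16
halt.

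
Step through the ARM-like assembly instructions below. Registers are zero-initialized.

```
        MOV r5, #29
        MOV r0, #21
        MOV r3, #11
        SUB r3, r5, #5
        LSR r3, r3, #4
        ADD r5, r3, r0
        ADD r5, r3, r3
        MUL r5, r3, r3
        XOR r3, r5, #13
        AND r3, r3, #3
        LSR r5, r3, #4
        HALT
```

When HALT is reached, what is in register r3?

after MOV r5, #29: r5=29
after MOV r0, #21: r0=21
after MOV r3, #11: r3=11
after SUB r3, r5, #5: r3=29-5=24
after LSR r3, r3, #4: r3=24>>4=1
after ADD r5, r3, r0: r5=1+21=22
after ADD r5, r3, r3: r5=1+1=2
after MUL r5, r3, r3: r5=1*1=1
after XOR r3, r5, #13: r3=1^13=12
after AND r3, r3, #3: r3=12&3=0
after LSR r5, r3, #4: r5=0>>4=0
halt.

0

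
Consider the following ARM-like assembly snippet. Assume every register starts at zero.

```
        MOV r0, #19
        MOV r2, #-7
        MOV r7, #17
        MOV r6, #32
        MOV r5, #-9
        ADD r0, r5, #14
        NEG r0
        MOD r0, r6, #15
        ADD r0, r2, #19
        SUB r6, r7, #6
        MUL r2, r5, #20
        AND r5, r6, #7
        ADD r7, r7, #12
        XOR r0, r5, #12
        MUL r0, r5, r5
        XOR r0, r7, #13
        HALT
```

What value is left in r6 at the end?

11

r0=19
r2=-7
r7=17
r6=32
r5=-9
r0=(-9)+14=5
r0=-(5)=-5
r0=32%15=2
r0=(-7)+19=12
r6=17-6=11
r2=(-9)*20=-180
r5=11&7=3
r7=17+12=29
r0=3^12=15
r0=3*3=9
r0=29^13=16
halt.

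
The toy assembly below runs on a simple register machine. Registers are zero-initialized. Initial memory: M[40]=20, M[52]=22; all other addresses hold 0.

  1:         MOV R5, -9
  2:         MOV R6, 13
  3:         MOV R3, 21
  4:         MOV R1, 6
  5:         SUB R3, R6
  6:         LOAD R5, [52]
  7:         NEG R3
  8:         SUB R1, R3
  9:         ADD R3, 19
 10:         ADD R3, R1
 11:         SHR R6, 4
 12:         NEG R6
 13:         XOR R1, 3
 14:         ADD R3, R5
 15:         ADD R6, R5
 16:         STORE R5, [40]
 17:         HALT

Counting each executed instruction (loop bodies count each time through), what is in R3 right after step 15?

47

after MOV R5, -9: R5=-9
after MOV R6, 13: R6=13
after MOV R3, 21: R3=21
after MOV R1, 6: R1=6
after SUB R3, R6: R3=21-13=8
after LOAD R5, [52]: R5=M[52]=22
after NEG R3: R3=-(8)=-8
after SUB R1, R3: R1=6-(-8)=14
after ADD R3, 19: R3=(-8)+19=11
after ADD R3, R1: R3=11+14=25
after SHR R6, 4: R6=13>>4=0
after NEG R6: R6=-(0)=0
after XOR R1, 3: R1=14^3=13
after ADD R3, R5: R3=25+22=47
after ADD R6, R5: R6=0+22=22
After step 15: R3 = 47.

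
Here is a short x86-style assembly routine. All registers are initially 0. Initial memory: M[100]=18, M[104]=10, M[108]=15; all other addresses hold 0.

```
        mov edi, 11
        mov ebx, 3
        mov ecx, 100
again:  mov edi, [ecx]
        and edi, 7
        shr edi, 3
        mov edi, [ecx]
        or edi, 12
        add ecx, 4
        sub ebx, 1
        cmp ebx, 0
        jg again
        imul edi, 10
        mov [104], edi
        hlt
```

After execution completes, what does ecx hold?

112

after mov edi, 11: edi=11
after mov ebx, 3: ebx=3
after mov ecx, 100: ecx=100
after mov edi, [ecx]: edi=M[100]=18
after and edi, 7: edi=18&7=2
after shr edi, 3: edi=2>>3=0
after mov edi, [ecx]: edi=M[100]=18
after or edi, 12: edi=18|12=30
after add ecx, 4: ecx=100+4=104
after sub ebx, 1: ebx=3-1=2
cmp ebx, 0  (cmp 2,0)
jg again: taken
after mov edi, [ecx]: edi=M[104]=10
after and edi, 7: edi=10&7=2
after shr edi, 3: edi=2>>3=0
after mov edi, [ecx]: edi=M[104]=10
after or edi, 12: edi=10|12=14
after add ecx, 4: ecx=104+4=108
after sub ebx, 1: ebx=2-1=1
cmp ebx, 0  (cmp 1,0)
jg again: taken
after mov edi, [ecx]: edi=M[108]=15
after and edi, 7: edi=15&7=7
after shr edi, 3: edi=7>>3=0
after mov edi, [ecx]: edi=M[108]=15
after or edi, 12: edi=15|12=15
after add ecx, 4: ecx=108+4=112
after sub ebx, 1: ebx=1-1=0
cmp ebx, 0  (cmp 0,0)
jg again: not taken
after imul edi, 10: edi=15*10=150
mov [104], edi → M[104]=150
halt.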